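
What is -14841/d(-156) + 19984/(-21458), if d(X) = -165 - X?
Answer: 17682129/10729 ≈ 1648.1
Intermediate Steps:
-14841/d(-156) + 19984/(-21458) = -14841/(-165 - 1*(-156)) + 19984/(-21458) = -14841/(-165 + 156) + 19984*(-1/21458) = -14841/(-9) - 9992/10729 = -14841*(-1/9) - 9992/10729 = 1649 - 9992/10729 = 17682129/10729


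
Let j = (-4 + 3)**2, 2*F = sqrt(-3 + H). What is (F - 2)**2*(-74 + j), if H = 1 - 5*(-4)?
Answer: -1241/2 + 438*sqrt(2) ≈ -1.0745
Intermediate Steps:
H = 21 (H = 1 + 20 = 21)
F = 3*sqrt(2)/2 (F = sqrt(-3 + 21)/2 = sqrt(18)/2 = (3*sqrt(2))/2 = 3*sqrt(2)/2 ≈ 2.1213)
j = 1 (j = (-1)**2 = 1)
(F - 2)**2*(-74 + j) = (3*sqrt(2)/2 - 2)**2*(-74 + 1) = (-2 + 3*sqrt(2)/2)**2*(-73) = -73*(-2 + 3*sqrt(2)/2)**2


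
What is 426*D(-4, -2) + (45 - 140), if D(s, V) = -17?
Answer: -7337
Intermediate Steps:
426*D(-4, -2) + (45 - 140) = 426*(-17) + (45 - 140) = -7242 - 95 = -7337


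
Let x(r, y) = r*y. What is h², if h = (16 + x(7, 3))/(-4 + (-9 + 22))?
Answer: 1369/81 ≈ 16.901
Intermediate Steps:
h = 37/9 (h = (16 + 7*3)/(-4 + (-9 + 22)) = (16 + 21)/(-4 + 13) = 37/9 ≈ 4.1111)
h² = (37/9)² = 1369/81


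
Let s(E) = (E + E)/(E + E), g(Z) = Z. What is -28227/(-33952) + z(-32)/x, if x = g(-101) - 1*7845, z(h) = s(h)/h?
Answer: 224292803/269782592 ≈ 0.83138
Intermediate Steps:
s(E) = 1 (s(E) = (2*E)/((2*E)) = (2*E)*(1/(2*E)) = 1)
z(h) = 1/h
x = -7946 (x = -101 - 1*7845 = -101 - 7845 = -7946)
-28227/(-33952) + z(-32)/x = -28227/(-33952) + 1/(-32*(-7946)) = -28227*(-1/33952) - 1/32*(-1/7946) = 28227/33952 + 1/254272 = 224292803/269782592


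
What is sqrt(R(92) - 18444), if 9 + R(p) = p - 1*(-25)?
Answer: 4*I*sqrt(1146) ≈ 135.41*I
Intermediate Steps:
R(p) = 16 + p (R(p) = -9 + (p - 1*(-25)) = -9 + (p + 25) = -9 + (25 + p) = 16 + p)
sqrt(R(92) - 18444) = sqrt((16 + 92) - 18444) = sqrt(108 - 18444) = sqrt(-18336) = 4*I*sqrt(1146)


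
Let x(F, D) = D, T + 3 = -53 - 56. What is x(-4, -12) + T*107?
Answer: -11996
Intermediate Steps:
T = -112 (T = -3 + (-53 - 56) = -3 - 109 = -112)
x(-4, -12) + T*107 = -12 - 112*107 = -12 - 11984 = -11996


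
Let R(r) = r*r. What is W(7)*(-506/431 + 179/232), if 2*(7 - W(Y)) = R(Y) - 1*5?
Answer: 603645/99992 ≈ 6.0369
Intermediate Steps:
R(r) = r**2
W(Y) = 19/2 - Y**2/2 (W(Y) = 7 - (Y**2 - 1*5)/2 = 7 - (Y**2 - 5)/2 = 7 - (-5 + Y**2)/2 = 7 + (5/2 - Y**2/2) = 19/2 - Y**2/2)
W(7)*(-506/431 + 179/232) = (19/2 - 1/2*7**2)*(-506/431 + 179/232) = (19/2 - 1/2*49)*(-506*1/431 + 179*(1/232)) = (19/2 - 49/2)*(-506/431 + 179/232) = -15*(-40243/99992) = 603645/99992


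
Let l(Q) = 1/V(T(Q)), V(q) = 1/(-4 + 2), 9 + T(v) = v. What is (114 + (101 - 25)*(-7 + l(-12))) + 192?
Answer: -378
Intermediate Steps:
T(v) = -9 + v
V(q) = -1/2 (V(q) = 1/(-2) = -1/2)
l(Q) = -2 (l(Q) = 1/(-1/2) = -2)
(114 + (101 - 25)*(-7 + l(-12))) + 192 = (114 + (101 - 25)*(-7 - 2)) + 192 = (114 + 76*(-9)) + 192 = (114 - 684) + 192 = -570 + 192 = -378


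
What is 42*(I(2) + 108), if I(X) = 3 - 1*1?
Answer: 4620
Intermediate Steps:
I(X) = 2 (I(X) = 3 - 1 = 2)
42*(I(2) + 108) = 42*(2 + 108) = 42*110 = 4620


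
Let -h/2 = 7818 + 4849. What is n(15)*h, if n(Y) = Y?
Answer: -380010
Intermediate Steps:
h = -25334 (h = -2*(7818 + 4849) = -2*12667 = -25334)
n(15)*h = 15*(-25334) = -380010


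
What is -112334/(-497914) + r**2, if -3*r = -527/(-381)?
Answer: 142521899636/325249623693 ≈ 0.43819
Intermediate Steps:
r = -527/1143 (r = -(-527)/(3*(-381)) = -(-527)*(-1)/(3*381) = -1/3*527/381 = -527/1143 ≈ -0.46107)
-112334/(-497914) + r**2 = -112334/(-497914) + (-527/1143)**2 = -112334*(-1/497914) + 277729/1306449 = 56167/248957 + 277729/1306449 = 142521899636/325249623693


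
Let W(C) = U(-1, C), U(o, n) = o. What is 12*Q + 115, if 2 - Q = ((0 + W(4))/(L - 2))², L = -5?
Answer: 6799/49 ≈ 138.76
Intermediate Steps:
W(C) = -1
Q = 97/49 (Q = 2 - ((0 - 1)/(-5 - 2))² = 2 - (-1/(-7))² = 2 - (-1*(-⅐))² = 2 - (⅐)² = 2 - 1*1/49 = 2 - 1/49 = 97/49 ≈ 1.9796)
12*Q + 115 = 12*(97/49) + 115 = 1164/49 + 115 = 6799/49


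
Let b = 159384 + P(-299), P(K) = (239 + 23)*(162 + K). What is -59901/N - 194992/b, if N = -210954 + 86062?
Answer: -8477883187/7711456540 ≈ -1.0994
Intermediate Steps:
P(K) = 42444 + 262*K (P(K) = 262*(162 + K) = 42444 + 262*K)
N = -124892
b = 123490 (b = 159384 + (42444 + 262*(-299)) = 159384 + (42444 - 78338) = 159384 - 35894 = 123490)
-59901/N - 194992/b = -59901/(-124892) - 194992/123490 = -59901*(-1/124892) - 194992*1/123490 = 59901/124892 - 97496/61745 = -8477883187/7711456540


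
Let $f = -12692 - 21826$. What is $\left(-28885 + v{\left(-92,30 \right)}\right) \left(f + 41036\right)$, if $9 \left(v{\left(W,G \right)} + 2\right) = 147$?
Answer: $- \frac{564537016}{3} \approx -1.8818 \cdot 10^{8}$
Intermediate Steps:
$v{\left(W,G \right)} = \frac{43}{3}$ ($v{\left(W,G \right)} = -2 + \frac{1}{9} \cdot 147 = -2 + \frac{49}{3} = \frac{43}{3}$)
$f = -34518$ ($f = -12692 - 21826 = -34518$)
$\left(-28885 + v{\left(-92,30 \right)}\right) \left(f + 41036\right) = \left(-28885 + \frac{43}{3}\right) \left(-34518 + 41036\right) = \left(- \frac{86612}{3}\right) 6518 = - \frac{564537016}{3}$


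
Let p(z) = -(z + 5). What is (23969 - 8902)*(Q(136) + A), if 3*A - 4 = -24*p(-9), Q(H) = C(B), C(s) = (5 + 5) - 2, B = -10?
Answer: -1024556/3 ≈ -3.4152e+5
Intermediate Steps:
p(z) = -5 - z (p(z) = -(5 + z) = -5 - z)
C(s) = 8 (C(s) = 10 - 2 = 8)
Q(H) = 8
A = -92/3 (A = 4/3 + (-24*(-5 - 1*(-9)))/3 = 4/3 + (-24*(-5 + 9))/3 = 4/3 + (-24*4)/3 = 4/3 + (1/3)*(-96) = 4/3 - 32 = -92/3 ≈ -30.667)
(23969 - 8902)*(Q(136) + A) = (23969 - 8902)*(8 - 92/3) = 15067*(-68/3) = -1024556/3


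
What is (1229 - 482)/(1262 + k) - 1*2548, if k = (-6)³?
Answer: -2664461/1046 ≈ -2547.3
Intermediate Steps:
k = -216
(1229 - 482)/(1262 + k) - 1*2548 = (1229 - 482)/(1262 - 216) - 1*2548 = 747/1046 - 2548 = -2664461/1046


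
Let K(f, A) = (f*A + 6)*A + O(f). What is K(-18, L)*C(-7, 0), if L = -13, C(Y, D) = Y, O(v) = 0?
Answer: 21840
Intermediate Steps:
K(f, A) = A*(6 + A*f) (K(f, A) = (f*A + 6)*A + 0 = (A*f + 6)*A + 0 = (6 + A*f)*A + 0 = A*(6 + A*f) + 0 = A*(6 + A*f))
K(-18, L)*C(-7, 0) = -13*(6 - 13*(-18))*(-7) = -13*(6 + 234)*(-7) = -13*240*(-7) = -3120*(-7) = 21840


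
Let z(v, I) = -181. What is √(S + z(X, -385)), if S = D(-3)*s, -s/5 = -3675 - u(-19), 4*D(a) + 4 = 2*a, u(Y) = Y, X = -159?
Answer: I*√45881 ≈ 214.2*I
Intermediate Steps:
D(a) = -1 + a/2 (D(a) = -1 + (2*a)/4 = -1 + a/2)
s = 18280 (s = -5*(-3675 - 1*(-19)) = -5*(-3675 + 19) = -5*(-3656) = 18280)
S = -45700 (S = (-1 + (½)*(-3))*18280 = (-1 - 3/2)*18280 = -5/2*18280 = -45700)
√(S + z(X, -385)) = √(-45700 - 181) = √(-45881) = I*√45881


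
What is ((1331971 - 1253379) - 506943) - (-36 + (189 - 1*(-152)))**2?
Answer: -521376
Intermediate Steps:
((1331971 - 1253379) - 506943) - (-36 + (189 - 1*(-152)))**2 = (78592 - 506943) - (-36 + (189 + 152))**2 = -428351 - (-36 + 341)**2 = -428351 - 1*305**2 = -428351 - 1*93025 = -428351 - 93025 = -521376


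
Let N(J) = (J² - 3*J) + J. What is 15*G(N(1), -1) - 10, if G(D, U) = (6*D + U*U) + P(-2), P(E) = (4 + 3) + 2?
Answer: 50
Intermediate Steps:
N(J) = J² - 2*J
P(E) = 9 (P(E) = 7 + 2 = 9)
G(D, U) = 9 + U² + 6*D (G(D, U) = (6*D + U*U) + 9 = (6*D + U²) + 9 = (U² + 6*D) + 9 = 9 + U² + 6*D)
15*G(N(1), -1) - 10 = 15*(9 + (-1)² + 6*(1*(-2 + 1))) - 10 = 15*(9 + 1 + 6*(1*(-1))) - 10 = 15*(9 + 1 + 6*(-1)) - 10 = 15*(9 + 1 - 6) - 10 = 15*4 - 10 = 60 - 10 = 50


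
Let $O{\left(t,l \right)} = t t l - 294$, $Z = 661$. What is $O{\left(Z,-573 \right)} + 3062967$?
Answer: $-247293060$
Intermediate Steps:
$O{\left(t,l \right)} = -294 + l t^{2}$ ($O{\left(t,l \right)} = t^{2} l - 294 = l t^{2} - 294 = -294 + l t^{2}$)
$O{\left(Z,-573 \right)} + 3062967 = \left(-294 - 573 \cdot 661^{2}\right) + 3062967 = \left(-294 - 250355733\right) + 3062967 = -250356027 + 3062967 = -247293060$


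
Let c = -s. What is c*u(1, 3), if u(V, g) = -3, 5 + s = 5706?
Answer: 17103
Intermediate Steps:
s = 5701 (s = -5 + 5706 = 5701)
c = -5701 (c = -1*5701 = -5701)
c*u(1, 3) = -5701*(-3) = 17103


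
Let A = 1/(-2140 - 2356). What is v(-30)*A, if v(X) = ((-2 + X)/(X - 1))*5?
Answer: -10/8711 ≈ -0.0011480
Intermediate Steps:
v(X) = 5*(-2 + X)/(-1 + X) (v(X) = ((-2 + X)/(-1 + X))*5 = 5*(-2 + X)/(-1 + X))
A = -1/4496 (A = 1/(-4496) = -1/4496 ≈ -0.00022242)
v(-30)*A = (5*(-2 - 30)/(-1 - 30))*(-1/4496) = (5*(-32)/(-31))*(-1/4496) = (5*(-1/31)*(-32))*(-1/4496) = (160/31)*(-1/4496) = -10/8711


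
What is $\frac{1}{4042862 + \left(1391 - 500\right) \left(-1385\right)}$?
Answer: $\frac{1}{2808827} \approx 3.5602 \cdot 10^{-7}$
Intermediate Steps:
$\frac{1}{4042862 + \left(1391 - 500\right) \left(-1385\right)} = \frac{1}{4042862 + 891 \left(-1385\right)} = \frac{1}{4042862 - 1234035} = \frac{1}{2808827}$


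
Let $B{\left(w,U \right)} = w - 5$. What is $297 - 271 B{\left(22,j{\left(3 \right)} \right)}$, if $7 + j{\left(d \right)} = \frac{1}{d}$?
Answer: $-4310$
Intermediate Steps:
$j{\left(d \right)} = -7 + \frac{1}{d}$
$B{\left(w,U \right)} = -5 + w$ ($B{\left(w,U \right)} = w - 5 = -5 + w$)
$297 - 271 B{\left(22,j{\left(3 \right)} \right)} = 297 - 271 \left(-5 + 22\right) = 297 - 4607 = -4310$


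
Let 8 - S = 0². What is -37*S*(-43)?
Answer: 12728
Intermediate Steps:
S = 8 (S = 8 - 1*0² = 8 - 1*0 = 8 + 0 = 8)
-37*S*(-43) = -37*8*(-43) = -296*(-43) = 12728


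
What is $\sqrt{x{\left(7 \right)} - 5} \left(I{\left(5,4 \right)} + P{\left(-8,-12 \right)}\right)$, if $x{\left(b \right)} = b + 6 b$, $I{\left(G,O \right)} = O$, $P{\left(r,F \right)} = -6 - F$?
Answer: $20 \sqrt{11} \approx 66.333$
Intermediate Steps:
$x{\left(b \right)} = 7 b$
$\sqrt{x{\left(7 \right)} - 5} \left(I{\left(5,4 \right)} + P{\left(-8,-12 \right)}\right) = \sqrt{7 \cdot 7 - 5} \left(4 - -6\right) = \sqrt{49 - 5} \left(4 + \left(-6 + 12\right)\right) = \sqrt{44} \left(4 + 6\right) = 2 \sqrt{11} \cdot 10 = 20 \sqrt{11}$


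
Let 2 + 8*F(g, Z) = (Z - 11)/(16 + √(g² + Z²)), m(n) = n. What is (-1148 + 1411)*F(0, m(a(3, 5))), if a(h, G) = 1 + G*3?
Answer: -15517/256 ≈ -60.613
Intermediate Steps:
a(h, G) = 1 + 3*G
F(g, Z) = -¼ + (-11 + Z)/(8*(16 + √(Z² + g²))) (F(g, Z) = -¼ + ((Z - 11)/(16 + √(g² + Z²)))/8 = -¼ + ((-11 + Z)/(16 + √(Z² + g²)))/8 = -¼ + (-11 + Z)/(8*(16 + √(Z² + g²))))
(-1148 + 1411)*F(0, m(a(3, 5))) = (-1148 + 1411)*((-43 + (1 + 3*5) - 2*√((1 + 3*5)² + 0²))/(8*(16 + √((1 + 3*5)² + 0²)))) = 263*((-43 + (1 + 15) - 2*√((1 + 15)² + 0))/(8*(16 + √((1 + 15)² + 0)))) = 263*((-43 + 16 - 2*√(16² + 0))/(8*(16 + √(16² + 0)))) = 263*((-43 + 16 - 2*√(256 + 0))/(8*(16 + √(256 + 0)))) = 263*((-43 + 16 - 2*√256)/(8*(16 + √256))) = 263*((-43 + 16 - 2*16)/(8*(16 + 16))) = 263*((⅛)*(-43 + 16 - 32)/32) = 263*((⅛)*(1/32)*(-59)) = 263*(-59/256) = -15517/256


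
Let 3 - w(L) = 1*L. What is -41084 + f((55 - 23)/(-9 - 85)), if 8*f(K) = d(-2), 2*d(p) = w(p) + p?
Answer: -657341/16 ≈ -41084.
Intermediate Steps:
w(L) = 3 - L
d(p) = 3/2 (d(p) = ((3 - p) + p)/2 = (½)*3 = 3/2)
f(K) = 3/16 (f(K) = (⅛)*(3/2) = 3/16)
-41084 + f((55 - 23)/(-9 - 85)) = -41084 + 3/16 = -657341/16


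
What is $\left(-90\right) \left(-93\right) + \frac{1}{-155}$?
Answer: $\frac{1297349}{155} \approx 8370.0$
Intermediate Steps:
$\left(-90\right) \left(-93\right) + \frac{1}{-155} = 8370 - \frac{1}{155} = \frac{1297349}{155}$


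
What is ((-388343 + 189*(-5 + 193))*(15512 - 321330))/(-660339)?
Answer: -107895954398/660339 ≈ -1.6339e+5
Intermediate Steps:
((-388343 + 189*(-5 + 193))*(15512 - 321330))/(-660339) = ((-388343 + 189*188)*(-305818))*(-1/660339) = ((-388343 + 35532)*(-305818))*(-1/660339) = -352811*(-305818)*(-1/660339) = 107895954398*(-1/660339) = -107895954398/660339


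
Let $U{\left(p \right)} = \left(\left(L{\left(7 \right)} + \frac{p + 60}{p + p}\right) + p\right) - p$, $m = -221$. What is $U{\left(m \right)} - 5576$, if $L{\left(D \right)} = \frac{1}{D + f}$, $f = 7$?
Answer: $- \frac{8625398}{1547} \approx -5575.6$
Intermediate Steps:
$L{\left(D \right)} = \frac{1}{7 + D}$ ($L{\left(D \right)} = \frac{1}{D + 7} = \frac{1}{7 + D}$)
$U{\left(p \right)} = \frac{1}{14} + \frac{60 + p}{2 p}$ ($U{\left(p \right)} = \left(\left(\frac{1}{7 + 7} + \frac{p + 60}{p + p}\right) + p\right) - p = \left(\left(\frac{1}{14} + \frac{60 + p}{2 p}\right) + p\right) - p = \left(\frac{1}{14} + p + \frac{60 + p}{2 p}\right) - p = \frac{1}{14} + \frac{60 + p}{2 p}$)
$U{\left(m \right)} - 5576 = \left(\frac{4}{7} + \frac{30}{-221}\right) - 5576 = \left(\frac{4}{7} + 30 \left(- \frac{1}{221}\right)\right) - 5576 = \left(\frac{4}{7} - \frac{30}{221}\right) - 5576 = \frac{674}{1547} - 5576 = - \frac{8625398}{1547}$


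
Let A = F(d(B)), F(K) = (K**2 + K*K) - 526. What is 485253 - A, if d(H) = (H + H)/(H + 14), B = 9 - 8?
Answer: 109300267/225 ≈ 4.8578e+5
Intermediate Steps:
B = 1
d(H) = 2*H/(14 + H) (d(H) = (2*H)/(14 + H) = 2*H/(14 + H))
F(K) = -526 + 2*K**2 (F(K) = (K**2 + K**2) - 526 = 2*K**2 - 526 = -526 + 2*K**2)
A = -118342/225 (A = -526 + 2*(2*1/(14 + 1))**2 = -526 + 2*(2*1/15)**2 = -526 + 2*(2*1*(1/15))**2 = -526 + 2*(2/15)**2 = -526 + 2*(4/225) = -526 + 8/225 = -118342/225 ≈ -525.96)
485253 - A = 485253 - 1*(-118342/225) = 485253 + 118342/225 = 109300267/225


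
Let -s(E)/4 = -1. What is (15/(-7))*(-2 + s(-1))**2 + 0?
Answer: -60/7 ≈ -8.5714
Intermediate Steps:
s(E) = 4 (s(E) = -4*(-1) = 4)
(15/(-7))*(-2 + s(-1))**2 + 0 = (15/(-7))*(-2 + 4)**2 + 0 = (15*(-1/7))*2**2 + 0 = -15/7*4 + 0 = -60/7 + 0 = -60/7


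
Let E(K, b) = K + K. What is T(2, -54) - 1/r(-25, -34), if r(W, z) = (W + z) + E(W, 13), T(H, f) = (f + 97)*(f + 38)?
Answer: -74991/109 ≈ -687.99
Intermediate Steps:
E(K, b) = 2*K
T(H, f) = (38 + f)*(97 + f) (T(H, f) = (97 + f)*(38 + f) = (38 + f)*(97 + f))
r(W, z) = z + 3*W (r(W, z) = (W + z) + 2*W = z + 3*W)
T(2, -54) - 1/r(-25, -34) = (3686 + (-54)² + 135*(-54)) - 1/(-34 + 3*(-25)) = (3686 + 2916 - 7290) - 1/(-34 - 75) = -688 - 1/(-109) = -688 - 1*(-1/109) = -688 + 1/109 = -74991/109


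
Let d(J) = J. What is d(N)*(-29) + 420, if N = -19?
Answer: 971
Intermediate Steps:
d(N)*(-29) + 420 = -19*(-29) + 420 = 551 + 420 = 971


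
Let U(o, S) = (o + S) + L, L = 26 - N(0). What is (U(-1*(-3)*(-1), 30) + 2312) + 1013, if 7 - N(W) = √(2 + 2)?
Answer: 3373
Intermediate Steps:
N(W) = 5 (N(W) = 7 - √(2 + 2) = 7 - √4 = 7 - 1*2 = 7 - 2 = 5)
L = 21 (L = 26 - 1*5 = 26 - 5 = 21)
U(o, S) = 21 + S + o (U(o, S) = (o + S) + 21 = (S + o) + 21 = 21 + S + o)
(U(-1*(-3)*(-1), 30) + 2312) + 1013 = ((21 + 30 - 1*(-3)*(-1)) + 2312) + 1013 = ((21 + 30 + 3*(-1)) + 2312) + 1013 = ((21 + 30 - 3) + 2312) + 1013 = (48 + 2312) + 1013 = 2360 + 1013 = 3373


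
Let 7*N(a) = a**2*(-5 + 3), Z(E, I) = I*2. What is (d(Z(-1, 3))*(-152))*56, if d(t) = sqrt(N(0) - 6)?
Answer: -8512*I*sqrt(6) ≈ -20850.0*I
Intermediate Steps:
Z(E, I) = 2*I
N(a) = -2*a**2/7 (N(a) = (a**2*(-5 + 3))/7 = (a**2*(-2))/7 = (-2*a**2)/7 = -2*a**2/7)
d(t) = I*sqrt(6) (d(t) = sqrt(-2/7*0**2 - 6) = sqrt(-2/7*0 - 6) = sqrt(0 - 6) = sqrt(-6) = I*sqrt(6))
(d(Z(-1, 3))*(-152))*56 = ((I*sqrt(6))*(-152))*56 = -152*I*sqrt(6)*56 = -8512*I*sqrt(6)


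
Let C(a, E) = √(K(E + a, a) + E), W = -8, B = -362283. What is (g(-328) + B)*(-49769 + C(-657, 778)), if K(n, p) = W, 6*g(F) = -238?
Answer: 54097310392/3 - 1086968*√770/3 ≈ 1.8022e+10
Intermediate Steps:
g(F) = -119/3 (g(F) = (⅙)*(-238) = -119/3)
K(n, p) = -8
C(a, E) = √(-8 + E)
(g(-328) + B)*(-49769 + C(-657, 778)) = (-119/3 - 362283)*(-49769 + √(-8 + 778)) = -1086968*(-49769 + √770)/3 = 54097310392/3 - 1086968*√770/3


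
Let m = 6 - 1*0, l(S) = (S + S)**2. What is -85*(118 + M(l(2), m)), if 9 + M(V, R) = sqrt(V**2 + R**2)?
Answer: -9265 - 170*sqrt(73) ≈ -10717.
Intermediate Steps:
l(S) = 4*S**2 (l(S) = (2*S)**2 = 4*S**2)
m = 6 (m = 6 + 0 = 6)
M(V, R) = -9 + sqrt(R**2 + V**2) (M(V, R) = -9 + sqrt(V**2 + R**2) = -9 + sqrt(R**2 + V**2))
-85*(118 + M(l(2), m)) = -85*(118 + (-9 + sqrt(6**2 + (4*2**2)**2))) = -85*(118 + (-9 + sqrt(36 + (4*4)**2))) = -85*(118 + (-9 + sqrt(36 + 16**2))) = -85*(118 + (-9 + sqrt(36 + 256))) = -85*(118 + (-9 + sqrt(292))) = -85*(118 + (-9 + 2*sqrt(73))) = -85*(109 + 2*sqrt(73)) = -9265 - 170*sqrt(73)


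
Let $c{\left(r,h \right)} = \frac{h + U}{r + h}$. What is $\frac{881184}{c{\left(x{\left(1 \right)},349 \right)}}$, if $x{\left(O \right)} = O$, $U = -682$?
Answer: $- \frac{102804800}{111} \approx -9.2617 \cdot 10^{5}$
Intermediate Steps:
$c{\left(r,h \right)} = \frac{-682 + h}{h + r}$ ($c{\left(r,h \right)} = \frac{h - 682}{r + h} = \frac{-682 + h}{h + r}$)
$\frac{881184}{c{\left(x{\left(1 \right)},349 \right)}} = \frac{881184}{\frac{1}{349 + 1} \left(-682 + 349\right)} = \frac{881184}{\frac{1}{350} \left(-333\right)} = \frac{881184}{- \frac{333}{350}} = 881184 \left(- \frac{350}{333}\right) = - \frac{102804800}{111}$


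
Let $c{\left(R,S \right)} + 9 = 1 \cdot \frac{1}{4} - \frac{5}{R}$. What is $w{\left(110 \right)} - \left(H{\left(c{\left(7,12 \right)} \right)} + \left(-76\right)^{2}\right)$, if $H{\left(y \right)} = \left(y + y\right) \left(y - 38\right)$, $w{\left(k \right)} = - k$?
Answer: $- \frac{2659497}{392} \approx -6784.4$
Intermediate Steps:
$c{\left(R,S \right)} = - \frac{35}{4} - \frac{5}{R}$ ($c{\left(R,S \right)} = -9 + \left(1 \cdot \frac{1}{4} - \frac{5}{R}\right) = -9 + \left(\frac{1}{4} - \frac{5}{R}\right) = - \frac{35}{4} - \frac{5}{R}$)
$H{\left(y \right)} = 2 y \left(-38 + y\right)$
$w{\left(110 \right)} - \left(H{\left(c{\left(7,12 \right)} \right)} + \left(-76\right)^{2}\right) = \left(-1\right) 110 - \left(2 \left(- \frac{35}{4} - \frac{5}{7}\right) \left(-38 - \left(\frac{35}{4} + \frac{5}{7}\right)\right) + \left(-76\right)^{2}\right) = -110 - \left(2 \left(- \frac{35}{4} - \frac{5}{7}\right) \left(-38 - \frac{265}{28}\right) + 5776\right) = -110 - \left(2 \left(- \frac{265}{28}\right) \left(-38 - \frac{265}{28}\right) + 5776\right) = -110 - \left(2 \left(- \frac{265}{28}\right) \left(- \frac{1329}{28}\right) + 5776\right) = -110 - \left(\frac{352185}{392} + 5776\right) = -110 - \frac{2616377}{392} = - \frac{2659497}{392}$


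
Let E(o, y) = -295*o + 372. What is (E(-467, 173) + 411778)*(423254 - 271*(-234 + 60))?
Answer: 258684415320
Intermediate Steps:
E(o, y) = 372 - 295*o
(E(-467, 173) + 411778)*(423254 - 271*(-234 + 60)) = ((372 - 295*(-467)) + 411778)*(423254 - 271*(-234 + 60)) = ((372 + 137765) + 411778)*(423254 - 271*(-174)) = (138137 + 411778)*(423254 + 47154) = 549915*470408 = 258684415320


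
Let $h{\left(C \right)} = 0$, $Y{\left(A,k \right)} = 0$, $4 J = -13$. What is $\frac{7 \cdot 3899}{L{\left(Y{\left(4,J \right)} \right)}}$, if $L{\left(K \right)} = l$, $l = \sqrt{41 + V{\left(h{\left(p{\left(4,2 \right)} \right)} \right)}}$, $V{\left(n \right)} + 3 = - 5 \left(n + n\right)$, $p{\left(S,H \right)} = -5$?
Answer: $\frac{27293 \sqrt{38}}{38} \approx 4427.5$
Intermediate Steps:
$J = - \frac{13}{4}$ ($J = \frac{1}{4} \left(-13\right) = - \frac{13}{4} \approx -3.25$)
$V{\left(n \right)} = -3 - 10 n$ ($V{\left(n \right)} = -3 - 5 \left(n + n\right) = -3 - 5 \cdot 2 n = -3 - 10 n$)
$l = \sqrt{38}$ ($l = \sqrt{41 - 3} = \sqrt{38} \approx 6.1644$)
$L{\left(K \right)} = \sqrt{38}$
$\frac{7 \cdot 3899}{L{\left(Y{\left(4,J \right)} \right)}} = \frac{7 \cdot 3899}{\sqrt{38}} = 27293 \frac{\sqrt{38}}{38} = \frac{27293 \sqrt{38}}{38}$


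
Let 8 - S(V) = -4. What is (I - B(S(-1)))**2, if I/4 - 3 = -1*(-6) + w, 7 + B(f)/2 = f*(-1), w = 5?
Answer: 8836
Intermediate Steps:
S(V) = 12 (S(V) = 8 - 1*(-4) = 8 + 4 = 12)
B(f) = -14 - 2*f (B(f) = -14 + 2*(f*(-1)) = -14 + 2*(-f) = -14 - 2*f)
I = 56 (I = 12 + 4*(-1*(-6) + 5) = 12 + 4*(6 + 5) = 12 + 4*11 = 12 + 44 = 56)
(I - B(S(-1)))**2 = (56 - (-14 - 2*12))**2 = (56 - (-14 - 24))**2 = (56 - 1*(-38))**2 = (56 + 38)**2 = 94**2 = 8836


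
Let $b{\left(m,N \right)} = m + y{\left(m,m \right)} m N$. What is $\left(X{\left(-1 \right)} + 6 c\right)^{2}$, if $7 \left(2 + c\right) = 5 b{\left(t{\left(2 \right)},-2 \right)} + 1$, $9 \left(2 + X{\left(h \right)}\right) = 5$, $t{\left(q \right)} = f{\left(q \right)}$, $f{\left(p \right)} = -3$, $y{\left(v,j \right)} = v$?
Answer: $\frac{41770369}{3969} \approx 10524.0$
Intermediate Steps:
$t{\left(q \right)} = -3$
$b{\left(m,N \right)} = m + N m^{2}$ ($b{\left(m,N \right)} = m + m m N = m + m N m = m + N m^{2}$)
$X{\left(h \right)} = - \frac{13}{9}$ ($X{\left(h \right)} = -2 + \frac{1}{9} \cdot 5 = -2 + \frac{5}{9} = - \frac{13}{9}$)
$c = - \frac{118}{7}$ ($c = -2 + \frac{5 \left(- 3 \left(1 - -6\right)\right) + 1}{7} = -2 + \frac{5 \left(- 3 \left(1 + 6\right)\right) + 1}{7} = -2 + \frac{5 \left(\left(-3\right) 7\right) + 1}{7} = -2 + \frac{5 \left(-21\right) + 1}{7} = -2 + \frac{-105 + 1}{7} = -2 + \frac{1}{7} \left(-104\right) = -2 - \frac{104}{7} = - \frac{118}{7} \approx -16.857$)
$\left(X{\left(-1 \right)} + 6 c\right)^{2} = \left(- \frac{13}{9} + 6 \left(- \frac{118}{7}\right)\right)^{2} = \left(- \frac{13}{9} - \frac{708}{7}\right)^{2} = \left(- \frac{6463}{63}\right)^{2} = \frac{41770369}{3969}$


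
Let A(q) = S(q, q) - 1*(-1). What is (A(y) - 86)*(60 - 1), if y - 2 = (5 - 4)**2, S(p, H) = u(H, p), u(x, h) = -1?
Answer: -5074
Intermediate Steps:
S(p, H) = -1
y = 3 (y = 2 + (5 - 4)**2 = 2 + 1**2 = 2 + 1 = 3)
A(q) = 0 (A(q) = -1 - 1*(-1) = -1 + 1 = 0)
(A(y) - 86)*(60 - 1) = (0 - 86)*(60 - 1) = -86*59 = -5074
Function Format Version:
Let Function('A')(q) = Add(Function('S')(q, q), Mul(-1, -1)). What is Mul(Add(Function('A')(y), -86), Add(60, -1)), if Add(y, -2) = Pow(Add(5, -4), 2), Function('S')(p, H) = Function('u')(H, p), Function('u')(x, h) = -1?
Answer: -5074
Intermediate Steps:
Function('S')(p, H) = -1
y = 3 (y = Add(2, Pow(Add(5, -4), 2)) = Add(2, Pow(1, 2)) = Add(2, 1) = 3)
Function('A')(q) = 0 (Function('A')(q) = Add(-1, Mul(-1, -1)) = Add(-1, 1) = 0)
Mul(Add(Function('A')(y), -86), Add(60, -1)) = Mul(Add(0, -86), Add(60, -1)) = Mul(-86, 59) = -5074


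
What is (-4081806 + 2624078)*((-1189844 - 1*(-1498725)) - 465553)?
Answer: 228385161216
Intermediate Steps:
(-4081806 + 2624078)*((-1189844 - 1*(-1498725)) - 465553) = -1457728*((-1189844 + 1498725) - 465553) = -1457728*(308881 - 465553) = -1457728*(-156672) = 228385161216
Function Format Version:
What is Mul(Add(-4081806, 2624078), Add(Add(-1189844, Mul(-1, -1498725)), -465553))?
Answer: 228385161216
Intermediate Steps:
Mul(Add(-4081806, 2624078), Add(Add(-1189844, Mul(-1, -1498725)), -465553)) = Mul(-1457728, Add(Add(-1189844, 1498725), -465553)) = Mul(-1457728, Add(308881, -465553)) = Mul(-1457728, -156672) = 228385161216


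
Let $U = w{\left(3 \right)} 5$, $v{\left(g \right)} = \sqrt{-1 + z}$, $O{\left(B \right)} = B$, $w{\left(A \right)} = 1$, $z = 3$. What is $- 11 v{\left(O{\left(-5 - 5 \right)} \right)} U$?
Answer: $- 55 \sqrt{2} \approx -77.782$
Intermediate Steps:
$v{\left(g \right)} = \sqrt{2}$ ($v{\left(g \right)} = \sqrt{-1 + 3} = \sqrt{2}$)
$U = 5$ ($U = 1 \cdot 5 = 5$)
$- 11 v{\left(O{\left(-5 - 5 \right)} \right)} U = - 11 \sqrt{2} \cdot 5 = - 55 \sqrt{2}$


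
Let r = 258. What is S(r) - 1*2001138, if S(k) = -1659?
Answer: -2002797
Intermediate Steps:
S(r) - 1*2001138 = -1659 - 1*2001138 = -1659 - 2001138 = -2002797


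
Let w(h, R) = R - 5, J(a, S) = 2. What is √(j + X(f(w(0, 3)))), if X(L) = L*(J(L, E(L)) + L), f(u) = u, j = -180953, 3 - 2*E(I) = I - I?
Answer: I*√180953 ≈ 425.39*I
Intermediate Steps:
E(I) = 3/2 (E(I) = 3/2 - (I - I)/2 = 3/2 - ½*0 = 3/2 + 0 = 3/2)
w(h, R) = -5 + R
X(L) = L*(2 + L)
√(j + X(f(w(0, 3)))) = √(-180953 + (-5 + 3)*(2 + (-5 + 3))) = √(-180953 - 2*(2 - 2)) = √(-180953 - 2*0) = √(-180953 + 0) = √(-180953) = I*√180953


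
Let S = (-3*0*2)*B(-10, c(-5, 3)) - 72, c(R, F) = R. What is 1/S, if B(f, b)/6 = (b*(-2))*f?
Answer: -1/72 ≈ -0.013889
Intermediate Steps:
B(f, b) = -12*b*f (B(f, b) = 6*((b*(-2))*f) = 6*((-2*b)*f) = 6*(-2*b*f) = -12*b*f)
S = -72 (S = (-3*0*2)*(-12*(-5)*(-10)) - 72 = (0*2)*(-600) - 72 = 0*(-600) - 72 = 0 - 72 = -72)
1/S = 1/(-72) = -1/72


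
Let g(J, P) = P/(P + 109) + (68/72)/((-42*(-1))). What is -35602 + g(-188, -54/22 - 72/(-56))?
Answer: -223476101825/6277068 ≈ -35602.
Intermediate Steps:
g(J, P) = 17/756 + P/(109 + P) (g(J, P) = P/(109 + P) + (68*(1/72))/42 = P/(109 + P) + (17/18)*(1/42) = P/(109 + P) + 17/756 = 17/756 + P/(109 + P))
-35602 + g(-188, -54/22 - 72/(-56)) = -35602 + (1853 + 773*(-54/22 - 72/(-56)))/(756*(109 + (-54/22 - 72/(-56)))) = -35602 + (1853 + 773*(-54*1/22 - 72*(-1/56)))/(756*(109 + (-54*1/22 - 72*(-1/56)))) = -35602 + (1853 + 773*(-27/11 + 9/7))/(756*(109 + (-27/11 + 9/7))) = -35602 + (1853 + 773*(-90/77))/(756*(109 - 90/77)) = -35602 + (1853 - 69570/77)/(756*(8303/77)) = -35602 + (1/756)*(77/8303)*(73111/77) = -35602 + 73111/6277068 = -223476101825/6277068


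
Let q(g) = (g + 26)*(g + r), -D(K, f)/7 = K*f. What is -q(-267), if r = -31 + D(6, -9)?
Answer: 19280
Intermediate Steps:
D(K, f) = -7*K*f
r = 347 (r = -31 - 7*6*(-9) = -31 + 378 = 347)
q(g) = (26 + g)*(347 + g) (q(g) = (g + 26)*(g + 347) = (26 + g)*(347 + g))
-q(-267) = -(9022 + (-267)² + 373*(-267)) = -(9022 + 71289 - 99591) = -1*(-19280) = 19280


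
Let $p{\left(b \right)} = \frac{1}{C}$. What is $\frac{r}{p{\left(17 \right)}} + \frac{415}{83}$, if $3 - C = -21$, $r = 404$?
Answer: $9701$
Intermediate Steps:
$C = 24$ ($C = 3 - -21 = 3 + 21 = 24$)
$p{\left(b \right)} = \frac{1}{24}$
$\frac{r}{p{\left(17 \right)}} + \frac{415}{83} = 404 \frac{1}{\frac{1}{24}} + \frac{415}{83} = 404 \cdot 24 + 415 \cdot \frac{1}{83} = 9696 + 5 = 9701$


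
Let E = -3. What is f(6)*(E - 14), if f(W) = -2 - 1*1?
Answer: 51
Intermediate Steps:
f(W) = -3 (f(W) = -2 - 1 = -3)
f(6)*(E - 14) = -3*(-3 - 14) = -3*(-17) = 51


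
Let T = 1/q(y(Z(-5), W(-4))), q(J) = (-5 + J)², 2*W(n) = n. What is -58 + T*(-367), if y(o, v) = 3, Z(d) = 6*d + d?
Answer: -599/4 ≈ -149.75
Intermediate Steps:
Z(d) = 7*d
W(n) = n/2
T = ¼ (T = 1/((-5 + 3)²) = 1/((-2)²) = 1/4 = ¼ ≈ 0.25000)
-58 + T*(-367) = -58 + (¼)*(-367) = -58 - 367/4 = -599/4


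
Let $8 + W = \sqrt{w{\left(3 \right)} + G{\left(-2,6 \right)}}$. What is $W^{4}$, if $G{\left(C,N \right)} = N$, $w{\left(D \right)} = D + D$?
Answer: $8848 - 4864 \sqrt{3} \approx 423.3$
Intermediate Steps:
$w{\left(D \right)} = 2 D$
$W = -8 + 2 \sqrt{3}$ ($W = -8 + \sqrt{2 \cdot 3 + 6} = -8 + \sqrt{6 + 6} = -8 + \sqrt{12} = -8 + 2 \sqrt{3} \approx -4.5359$)
$W^{4} = \left(-8 + 2 \sqrt{3}\right)^{4}$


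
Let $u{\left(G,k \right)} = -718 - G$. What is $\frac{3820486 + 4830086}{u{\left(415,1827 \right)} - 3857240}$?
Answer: $- \frac{8650572}{3858373} \approx -2.242$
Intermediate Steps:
$\frac{3820486 + 4830086}{u{\left(415,1827 \right)} - 3857240} = \frac{3820486 + 4830086}{\left(-718 - 415\right) - 3857240} = \frac{8650572}{\left(-718 - 415\right) - 3857240} = \frac{8650572}{-1133 - 3857240} = \frac{8650572}{-3858373} = 8650572 \left(- \frac{1}{3858373}\right) = - \frac{8650572}{3858373}$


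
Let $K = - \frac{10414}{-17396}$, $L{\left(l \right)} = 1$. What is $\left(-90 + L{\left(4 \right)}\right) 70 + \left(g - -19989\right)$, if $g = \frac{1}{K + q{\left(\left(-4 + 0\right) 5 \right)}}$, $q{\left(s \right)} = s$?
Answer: $\frac{2321863829}{168753} \approx 13759.0$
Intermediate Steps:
$K = \frac{5207}{8698}$ ($K = \left(-10414\right) \left(- \frac{1}{17396}\right) = \frac{5207}{8698} \approx 0.59864$)
$g = - \frac{8698}{168753}$ ($g = \frac{1}{\frac{5207}{8698} + \left(-4 + 0\right) 5} = \frac{1}{\frac{5207}{8698} - 20} = \frac{1}{- \frac{168753}{8698}} = - \frac{8698}{168753} \approx -0.051543$)
$\left(-90 + L{\left(4 \right)}\right) 70 + \left(g - -19989\right) = \left(-90 + 1\right) 70 - - \frac{3373195019}{168753} = \left(-89\right) 70 + \left(- \frac{8698}{168753} + 19989\right) = -6230 + \frac{3373195019}{168753} = \frac{2321863829}{168753}$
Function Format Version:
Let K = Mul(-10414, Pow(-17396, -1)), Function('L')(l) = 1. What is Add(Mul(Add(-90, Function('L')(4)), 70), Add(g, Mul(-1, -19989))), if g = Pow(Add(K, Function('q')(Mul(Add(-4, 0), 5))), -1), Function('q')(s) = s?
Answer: Rational(2321863829, 168753) ≈ 13759.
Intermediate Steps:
K = Rational(5207, 8698) (K = Mul(-10414, Rational(-1, 17396)) = Rational(5207, 8698) ≈ 0.59864)
g = Rational(-8698, 168753) (g = Pow(Add(Rational(5207, 8698), Mul(Add(-4, 0), 5)), -1) = Pow(Add(Rational(5207, 8698), Mul(-4, 5)), -1) = Pow(Add(Rational(5207, 8698), -20), -1) = Pow(Rational(-168753, 8698), -1) = Rational(-8698, 168753) ≈ -0.051543)
Add(Mul(Add(-90, Function('L')(4)), 70), Add(g, Mul(-1, -19989))) = Add(Mul(Add(-90, 1), 70), Add(Rational(-8698, 168753), Mul(-1, -19989))) = Add(Mul(-89, 70), Add(Rational(-8698, 168753), 19989)) = Add(-6230, Rational(3373195019, 168753)) = Rational(2321863829, 168753)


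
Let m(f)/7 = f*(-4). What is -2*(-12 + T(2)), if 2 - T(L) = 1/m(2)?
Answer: 559/28 ≈ 19.964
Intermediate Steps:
m(f) = -28*f (m(f) = 7*(f*(-4)) = 7*(-4*f) = -28*f)
T(L) = 113/56 (T(L) = 2 - 1/((-28*2)) = 2 - 1/(-56) = 2 - 1*(-1/56) = 2 + 1/56 = 113/56)
-2*(-12 + T(2)) = -2*(-12 + 113/56) = -2*(-559/56) = 559/28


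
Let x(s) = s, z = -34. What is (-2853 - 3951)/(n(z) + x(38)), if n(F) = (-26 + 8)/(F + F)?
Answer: -231336/1301 ≈ -177.81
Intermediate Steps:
n(F) = -9/F (n(F) = -18*1/(2*F) = -9/F)
(-2853 - 3951)/(n(z) + x(38)) = (-2853 - 3951)/(-9/(-34) + 38) = -6804/(-9*(-1/34) + 38) = -6804/(9/34 + 38) = -6804/1301/34 = -6804*34/1301 = -231336/1301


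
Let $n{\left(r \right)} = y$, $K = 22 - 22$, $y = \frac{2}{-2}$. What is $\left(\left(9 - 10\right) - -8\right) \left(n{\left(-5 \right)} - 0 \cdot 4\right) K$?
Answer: $0$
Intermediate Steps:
$y = -1$ ($y = 2 \left(- \frac{1}{2}\right) = -1$)
$K = 0$
$n{\left(r \right)} = -1$
$\left(\left(9 - 10\right) - -8\right) \left(n{\left(-5 \right)} - 0 \cdot 4\right) K = \left(\left(9 - 10\right) - -8\right) \left(-1 - 0 \cdot 4\right) 0 = \left(-1 + 8\right) \left(-1 - 0\right) 0 = 7 \left(-1 + 0\right) 0 = 7 \left(-1\right) 0 = \left(-7\right) 0 = 0$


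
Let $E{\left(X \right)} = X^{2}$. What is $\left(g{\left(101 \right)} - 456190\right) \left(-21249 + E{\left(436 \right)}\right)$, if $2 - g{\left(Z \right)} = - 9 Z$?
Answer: $-76872493313$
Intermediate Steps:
$g{\left(Z \right)} = 2 + 9 Z$ ($g{\left(Z \right)} = 2 - - 9 Z = 2 + 9 Z$)
$\left(g{\left(101 \right)} - 456190\right) \left(-21249 + E{\left(436 \right)}\right) = \left(\left(2 + 9 \cdot 101\right) - 456190\right) \left(-21249 + 436^{2}\right) = \left(\left(2 + 909\right) - 456190\right) \left(-21249 + 190096\right) = \left(911 - 456190\right) 168847 = \left(-455279\right) 168847 = -76872493313$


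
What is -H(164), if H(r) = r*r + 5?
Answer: -26901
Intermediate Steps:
H(r) = 5 + r² (H(r) = r² + 5 = 5 + r²)
-H(164) = -(5 + 164²) = -(5 + 26896) = -1*26901 = -26901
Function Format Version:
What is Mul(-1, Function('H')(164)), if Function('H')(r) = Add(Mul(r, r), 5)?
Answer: -26901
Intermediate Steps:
Function('H')(r) = Add(5, Pow(r, 2)) (Function('H')(r) = Add(Pow(r, 2), 5) = Add(5, Pow(r, 2)))
Mul(-1, Function('H')(164)) = Mul(-1, Add(5, Pow(164, 2))) = Mul(-1, Add(5, 26896)) = Mul(-1, 26901) = -26901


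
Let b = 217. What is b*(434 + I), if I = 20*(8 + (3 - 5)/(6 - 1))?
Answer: 127162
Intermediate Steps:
I = 152 (I = 20*(8 - 2/5) = 20*(38/5) = 152)
b*(434 + I) = 217*(434 + 152) = 217*586 = 127162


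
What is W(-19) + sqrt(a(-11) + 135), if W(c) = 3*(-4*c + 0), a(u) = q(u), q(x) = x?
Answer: 228 + 2*sqrt(31) ≈ 239.14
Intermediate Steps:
a(u) = u
W(c) = -12*c (W(c) = 3*(-4*c) = -12*c)
W(-19) + sqrt(a(-11) + 135) = -12*(-19) + sqrt(-11 + 135) = 228 + sqrt(124) = 228 + 2*sqrt(31)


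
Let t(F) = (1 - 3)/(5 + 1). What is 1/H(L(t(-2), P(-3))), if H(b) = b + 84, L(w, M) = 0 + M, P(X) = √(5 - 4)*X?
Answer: 1/81 ≈ 0.012346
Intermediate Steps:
P(X) = X (P(X) = √1*X = 1*X = X)
t(F) = -⅓ (t(F) = -2/6 = -2*⅙ = -⅓)
L(w, M) = M
H(b) = 84 + b
1/H(L(t(-2), P(-3))) = 1/(84 - 3) = 1/81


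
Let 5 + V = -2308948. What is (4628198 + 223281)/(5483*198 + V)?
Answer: -4851479/1223319 ≈ -3.9658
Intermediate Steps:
V = -2308953 (V = -5 - 2308948 = -2308953)
(4628198 + 223281)/(5483*198 + V) = (4628198 + 223281)/(5483*198 - 2308953) = 4851479/(1085634 - 2308953) = 4851479/(-1223319) = 4851479*(-1/1223319) = -4851479/1223319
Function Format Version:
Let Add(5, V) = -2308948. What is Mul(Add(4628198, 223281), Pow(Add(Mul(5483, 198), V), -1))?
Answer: Rational(-4851479, 1223319) ≈ -3.9658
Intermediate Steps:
V = -2308953 (V = Add(-5, -2308948) = -2308953)
Mul(Add(4628198, 223281), Pow(Add(Mul(5483, 198), V), -1)) = Mul(Add(4628198, 223281), Pow(Add(Mul(5483, 198), -2308953), -1)) = Mul(4851479, Pow(Add(1085634, -2308953), -1)) = Mul(4851479, Pow(-1223319, -1)) = Mul(4851479, Rational(-1, 1223319)) = Rational(-4851479, 1223319)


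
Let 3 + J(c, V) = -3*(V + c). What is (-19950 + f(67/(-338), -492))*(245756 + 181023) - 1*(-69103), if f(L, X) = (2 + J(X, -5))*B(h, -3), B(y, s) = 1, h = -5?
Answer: -7878271237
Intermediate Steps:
J(c, V) = -3 - 3*V - 3*c (J(c, V) = -3 - 3*(V + c) = -3 + (-3*V - 3*c) = -3 - 3*V - 3*c)
f(L, X) = 14 - 3*X (f(L, X) = (2 + (-3 - 3*(-5) - 3*X))*1 = (2 + (-3 + 15 - 3*X))*1 = (2 + (12 - 3*X))*1 = (14 - 3*X)*1 = 14 - 3*X)
(-19950 + f(67/(-338), -492))*(245756 + 181023) - 1*(-69103) = (-19950 + (14 - 3*(-492)))*(245756 + 181023) - 1*(-69103) = (-19950 + (14 + 1476))*426779 + 69103 = (-19950 + 1490)*426779 + 69103 = -18460*426779 + 69103 = -7878340340 + 69103 = -7878271237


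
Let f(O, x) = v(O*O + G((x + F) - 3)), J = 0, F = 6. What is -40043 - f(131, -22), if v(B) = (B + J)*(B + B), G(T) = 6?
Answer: -589451821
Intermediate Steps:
v(B) = 2*B² (v(B) = (B + 0)*(B + B) = B*(2*B) = 2*B²)
f(O, x) = 2*(6 + O²)² (f(O, x) = 2*(O*O + 6)² = 2*(O² + 6)² = 2*(6 + O²)²)
-40043 - f(131, -22) = -40043 - 2*(6 + 131²)² = -40043 - 2*(6 + 17161)² = -40043 - 2*17167² = -40043 - 2*294705889 = -40043 - 1*589411778 = -40043 - 589411778 = -589451821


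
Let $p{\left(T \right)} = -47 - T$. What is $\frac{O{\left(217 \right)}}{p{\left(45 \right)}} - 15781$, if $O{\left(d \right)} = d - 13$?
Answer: $- \frac{363014}{23} \approx -15783.0$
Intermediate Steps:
$O{\left(d \right)} = -13 + d$ ($O{\left(d \right)} = d - 13 = -13 + d$)
$\frac{O{\left(217 \right)}}{p{\left(45 \right)}} - 15781 = \frac{-13 + 217}{-47 - 45} - 15781 = \frac{204}{-47 - 45} - 15781 = \frac{204}{-92} - 15781 = 204 \left(- \frac{1}{92}\right) - 15781 = - \frac{51}{23} - 15781 = - \frac{363014}{23}$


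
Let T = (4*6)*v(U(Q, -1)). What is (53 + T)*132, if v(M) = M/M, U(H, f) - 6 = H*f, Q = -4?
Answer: 10164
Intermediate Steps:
U(H, f) = 6 + H*f
v(M) = 1
T = 24 (T = (4*6)*1 = 24*1 = 24)
(53 + T)*132 = (53 + 24)*132 = 77*132 = 10164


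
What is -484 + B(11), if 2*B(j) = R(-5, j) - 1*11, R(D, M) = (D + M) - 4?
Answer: -977/2 ≈ -488.50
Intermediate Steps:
R(D, M) = -4 + D + M
B(j) = -10 + j/2 (B(j) = ((-4 - 5 + j) - 1*11)/2 = ((-9 + j) - 11)/2 = (-20 + j)/2 = -10 + j/2)
-484 + B(11) = -484 + (-10 + (1/2)*11) = -484 + (-10 + 11/2) = -484 - 9/2 = -977/2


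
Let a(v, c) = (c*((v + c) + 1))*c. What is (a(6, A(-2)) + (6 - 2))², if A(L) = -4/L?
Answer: 1600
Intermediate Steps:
a(v, c) = c²*(1 + c + v) (a(v, c) = (c*((c + v) + 1))*c = (c*(1 + c + v))*c = c²*(1 + c + v))
(a(6, A(-2)) + (6 - 2))² = ((-4/(-2))²*(1 - 4/(-2) + 6) + (6 - 2))² = ((-4*(-½))²*(1 - 4*(-½) + 6) + 4)² = (2²*(1 + 2 + 6) + 4)² = (4*9 + 4)² = (36 + 4)² = 40² = 1600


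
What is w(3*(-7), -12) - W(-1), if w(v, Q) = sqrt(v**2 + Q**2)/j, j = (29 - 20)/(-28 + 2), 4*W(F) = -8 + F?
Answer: 9/4 - 26*sqrt(65)/3 ≈ -67.623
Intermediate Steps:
W(F) = -2 + F/4 (W(F) = (-8 + F)/4 = -2 + F/4)
j = -9/26 (j = 9/(-26) = 9*(-1/26) = -9/26 ≈ -0.34615)
w(v, Q) = -26*sqrt(Q**2 + v**2)/9 (w(v, Q) = sqrt(v**2 + Q**2)/(-9/26) = sqrt(Q**2 + v**2)*(-26/9) = -26*sqrt(Q**2 + v**2)/9)
w(3*(-7), -12) - W(-1) = -26*sqrt((-12)**2 + (3*(-7))**2)/9 - (-2 + (1/4)*(-1)) = -26*sqrt(144 + (-21)**2)/9 - (-2 - 1/4) = -26*sqrt(144 + 441)/9 - 1*(-9/4) = -26*sqrt(65)/3 + 9/4 = 9/4 - 26*sqrt(65)/3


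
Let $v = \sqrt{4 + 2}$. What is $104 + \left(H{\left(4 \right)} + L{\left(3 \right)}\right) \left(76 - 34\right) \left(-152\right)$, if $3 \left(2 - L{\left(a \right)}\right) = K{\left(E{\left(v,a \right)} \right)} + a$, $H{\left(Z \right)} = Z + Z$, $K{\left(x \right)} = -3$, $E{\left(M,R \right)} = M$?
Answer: $-63736$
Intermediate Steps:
$v = \sqrt{6} \approx 2.4495$
$H{\left(Z \right)} = 2 Z$
$L{\left(a \right)} = 3 - \frac{a}{3}$ ($L{\left(a \right)} = 2 - \frac{-3 + a}{3} = 2 - \left(-1 + \frac{a}{3}\right) = 3 - \frac{a}{3}$)
$104 + \left(H{\left(4 \right)} + L{\left(3 \right)}\right) \left(76 - 34\right) \left(-152\right) = 104 + \left(2 \cdot 4 + \left(3 - 1\right)\right) \left(76 - 34\right) \left(-152\right) = 104 + \left(8 + \left(3 - 1\right)\right) 42 \left(-152\right) = 104 + \left(8 + 2\right) 42 \left(-152\right) = 104 + 10 \cdot 42 \left(-152\right) = 104 + 420 \left(-152\right) = 104 - 63840 = -63736$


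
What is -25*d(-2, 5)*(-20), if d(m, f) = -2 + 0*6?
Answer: -1000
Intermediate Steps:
d(m, f) = -2 (d(m, f) = -2 + 0 = -2)
-25*d(-2, 5)*(-20) = -25*(-2)*(-20) = 50*(-20) = -1000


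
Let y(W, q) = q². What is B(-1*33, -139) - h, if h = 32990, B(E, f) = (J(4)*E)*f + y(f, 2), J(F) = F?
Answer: -14638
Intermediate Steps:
B(E, f) = 4 + 4*E*f (B(E, f) = (4*E)*f + 2² = 4*E*f + 4 = 4 + 4*E*f)
B(-1*33, -139) - h = (4 + 4*(-1*33)*(-139)) - 1*32990 = (4 + 4*(-33)*(-139)) - 32990 = (4 + 18348) - 32990 = 18352 - 32990 = -14638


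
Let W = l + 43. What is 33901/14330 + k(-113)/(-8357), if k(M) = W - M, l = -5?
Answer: 281146827/119755810 ≈ 2.3477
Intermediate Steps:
W = 38 (W = -5 + 43 = 38)
k(M) = 38 - M
33901/14330 + k(-113)/(-8357) = 33901/14330 + (38 - 1*(-113))/(-8357) = 33901*(1/14330) + (38 + 113)*(-1/8357) = 33901/14330 + 151*(-1/8357) = 33901/14330 - 151/8357 = 281146827/119755810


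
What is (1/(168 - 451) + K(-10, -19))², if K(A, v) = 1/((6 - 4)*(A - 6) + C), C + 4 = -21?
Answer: 115600/260209161 ≈ 0.00044426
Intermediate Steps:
C = -25 (C = -4 - 21 = -25)
K(A, v) = 1/(-37 + 2*A) (K(A, v) = 1/((6 - 4)*(A - 6) - 25) = 1/(2*(-6 + A) - 25) = 1/((-12 + 2*A) - 25) = 1/(-37 + 2*A))
(1/(168 - 451) + K(-10, -19))² = (1/(168 - 451) + 1/(-37 + 2*(-10)))² = (1/(-283) + 1/(-37 - 20))² = (-1/283 + 1/(-57))² = (-1/283 - 1/57)² = (-340/16131)² = 115600/260209161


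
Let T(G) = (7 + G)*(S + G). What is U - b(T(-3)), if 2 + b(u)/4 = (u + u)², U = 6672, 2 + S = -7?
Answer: -30184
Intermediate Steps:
S = -9 (S = -2 - 7 = -9)
T(G) = (-9 + G)*(7 + G) (T(G) = (7 + G)*(-9 + G) = (-9 + G)*(7 + G))
b(u) = -8 + 16*u² (b(u) = -8 + 4*(u + u)² = -8 + 4*(2*u)² = -8 + 4*(4*u²) = -8 + 16*u²)
U - b(T(-3)) = 6672 - (-8 + 16*(-63 + (-3)² - 2*(-3))²) = 6672 - (-8 + 16*(-63 + 9 + 6)²) = 6672 - (-8 + 16*(-48)²) = 6672 - (-8 + 16*2304) = 6672 - (-8 + 36864) = 6672 - 1*36856 = 6672 - 36856 = -30184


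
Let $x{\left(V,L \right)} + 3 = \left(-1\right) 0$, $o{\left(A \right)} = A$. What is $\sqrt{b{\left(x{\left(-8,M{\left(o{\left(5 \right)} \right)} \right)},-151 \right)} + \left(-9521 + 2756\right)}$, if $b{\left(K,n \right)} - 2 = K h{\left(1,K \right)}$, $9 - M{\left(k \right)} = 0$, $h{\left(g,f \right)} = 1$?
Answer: $i \sqrt{6766} \approx 82.256 i$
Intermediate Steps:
$M{\left(k \right)} = 9$ ($M{\left(k \right)} = 9 - 0 = 9 + 0 = 9$)
$x{\left(V,L \right)} = -3$ ($x{\left(V,L \right)} = -3 - 0 = -3 + 0 = -3$)
$b{\left(K,n \right)} = 2 + K$ ($b{\left(K,n \right)} = 2 + K 1 = 2 + K$)
$\sqrt{b{\left(x{\left(-8,M{\left(o{\left(5 \right)} \right)} \right)},-151 \right)} + \left(-9521 + 2756\right)} = \sqrt{\left(2 - 3\right) + \left(-9521 + 2756\right)} = \sqrt{-1 - 6765} = \sqrt{-6766} = i \sqrt{6766}$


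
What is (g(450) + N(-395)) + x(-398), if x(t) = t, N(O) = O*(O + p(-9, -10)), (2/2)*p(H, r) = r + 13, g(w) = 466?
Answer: 154908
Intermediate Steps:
p(H, r) = 13 + r (p(H, r) = r + 13 = 13 + r)
N(O) = O*(3 + O) (N(O) = O*(O + (13 - 10)) = O*(O + 3) = O*(3 + O))
(g(450) + N(-395)) + x(-398) = (466 - 395*(3 - 395)) - 398 = (466 - 395*(-392)) - 398 = (466 + 154840) - 398 = 155306 - 398 = 154908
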